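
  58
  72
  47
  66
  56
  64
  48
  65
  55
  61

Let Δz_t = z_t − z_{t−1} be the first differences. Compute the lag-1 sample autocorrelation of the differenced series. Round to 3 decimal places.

-0.849

First differences Δz: 14, -25, 19, -10, 8, -16, 17, -10, 6
Mean of differences = 0.3333
Numerator Σ(Δz_t−Δz̄)(Δz_{t+1}−Δz̄) = -1719.4444
Denominator Σ(Δz_t−Δz̄)² = 2026.0000
r_1(Δz) = -1719.4444 / 2026.0000 = -0.849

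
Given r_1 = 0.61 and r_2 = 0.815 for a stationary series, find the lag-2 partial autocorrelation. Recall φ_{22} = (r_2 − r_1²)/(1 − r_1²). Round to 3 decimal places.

φ_{22} = (r_2 − r_1²) / (1 − r_1²)
r_1² = (0.61)² = 0.3721
Numerator = 0.815 − 0.3721 = 0.4429; denominator = 1 − 0.3721 = 0.6279
φ_{22} = 0.4429 / 0.6279 = 0.705

0.705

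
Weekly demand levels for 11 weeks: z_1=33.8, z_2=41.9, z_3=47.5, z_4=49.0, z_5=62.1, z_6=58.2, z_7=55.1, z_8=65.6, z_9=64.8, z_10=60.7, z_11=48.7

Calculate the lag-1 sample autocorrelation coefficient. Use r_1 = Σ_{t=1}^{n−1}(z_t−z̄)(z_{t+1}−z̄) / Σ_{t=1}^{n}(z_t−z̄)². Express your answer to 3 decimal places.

0.526

Mean z̄ = (33.8 + 41.9 + 47.5 + 49.0 + 62.1 + 58.2 + 55.1 + 65.6 + 64.8 + 60.7 + 48.7)/11 = 53.4000
Numerator Σ_{t=1}^{10}(z_t−z̄)(z_{t+1}−z̄) = 539.5800
Denominator Σ(z_t−z̄)² = 1026.3800
r_1 = 539.5800 / 1026.3800 = 0.526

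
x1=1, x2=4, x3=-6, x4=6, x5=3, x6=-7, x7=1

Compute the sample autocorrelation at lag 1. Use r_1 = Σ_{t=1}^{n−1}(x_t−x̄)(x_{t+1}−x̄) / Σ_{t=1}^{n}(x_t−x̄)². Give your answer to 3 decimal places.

-0.448

Mean x̄ = (1 + 4 − 6 + 6 + 3 − 7 + 1)/7 = 0.2857
Σ(x_t−x̄)(x_{t+1}−x̄) = (2.6531) + (-23.3469) + (-35.9184) + (15.5102) + (-19.7755) + (-5.2041) = -66.0816
Denominator Σ(x_t−x̄)² = 147.4286
r_1 = -66.0816 / 147.4286 = -0.448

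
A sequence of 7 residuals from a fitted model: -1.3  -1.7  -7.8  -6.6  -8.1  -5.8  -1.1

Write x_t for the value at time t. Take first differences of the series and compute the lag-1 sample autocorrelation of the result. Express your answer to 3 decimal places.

First differences Δx: -0.4, -6.1, 1.2, -1.5, 2.3, 4.7
Mean of differences = 0.0333
Numerator Σ(Δx_t−Δx̄)(Δx_{t+1}−Δx̄) = 0.8156
Denominator Σ(Δx_t−Δx̄)² = 68.4333
r_1(Δx) = 0.8156 / 68.4333 = 0.012

0.012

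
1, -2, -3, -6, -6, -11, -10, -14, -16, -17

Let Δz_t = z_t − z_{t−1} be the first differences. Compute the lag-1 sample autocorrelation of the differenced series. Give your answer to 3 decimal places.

First differences Δz: -3, -1, -3, 0, -5, 1, -4, -2, -1
Mean of differences = -2.0000
Numerator Σ(Δz_t−Δz̄)(Δz_{t+1}−Δz̄) = -25.0000
Denominator Σ(Δz_t−Δz̄)² = 30.0000
r_1(Δz) = -25.0000 / 30.0000 = -0.833

-0.833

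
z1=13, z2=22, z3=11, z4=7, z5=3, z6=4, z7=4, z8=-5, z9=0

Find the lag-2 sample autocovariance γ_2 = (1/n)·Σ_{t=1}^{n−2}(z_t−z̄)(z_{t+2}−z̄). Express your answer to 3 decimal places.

8.215

Mean z̄ = (13 + 22 + 11 + 7 + 3 + 4 + 4 − 5 + 0)/9 = 6.5556
Σ_{t=1}^{7}(z_t−z̄)(z_{t+2}−z̄) = 73.9383
γ_2 = 73.9383 / 9 = 8.215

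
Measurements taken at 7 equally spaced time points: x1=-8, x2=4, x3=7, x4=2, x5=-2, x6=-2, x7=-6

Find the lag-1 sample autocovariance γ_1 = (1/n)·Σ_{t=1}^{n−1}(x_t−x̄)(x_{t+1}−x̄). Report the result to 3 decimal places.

3.988

Mean x̄ = (-8 + 4 + 7 + 2 − 2 − 2 − 6)/7 = -0.7143
Deviations: -7.2857, 4.7143, 7.7143, 2.7143, -1.2857, -1.2857, -5.2857
Σ_{t=1}^{6}(x_t−x̄)(x_{t+1}−x̄) = 27.9184
γ_1 = 27.9184 / 7 = 3.988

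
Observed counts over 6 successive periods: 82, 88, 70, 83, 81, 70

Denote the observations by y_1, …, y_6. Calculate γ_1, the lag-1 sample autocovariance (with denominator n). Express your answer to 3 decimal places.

-16.667

Mean ȳ = (82 + 88 + 70 + 83 + 81 + 70)/6 = 79.0000
Deviations: 3.0000, 9.0000, -9.0000, 4.0000, 2.0000, -9.0000
Σ_{t=1}^{5}(y_t−ȳ)(y_{t+1}−ȳ) = -100.0000
γ_1 = -100.0000 / 6 = -16.667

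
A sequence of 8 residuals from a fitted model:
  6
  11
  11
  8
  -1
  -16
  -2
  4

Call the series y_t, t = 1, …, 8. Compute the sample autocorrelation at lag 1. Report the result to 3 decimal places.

0.481

Mean ȳ = (6 + 11 + 11 + 8 − 1 − 16 − 2 + 4)/8 = 2.6250
Deviations from mean: 3.3750, 8.3750, 8.3750, 5.3750, -3.6250, -18.6250, -4.6250, 1.3750
Σ(y_t−ȳ)(y_{t+1}−ȳ) = (28.2656) + (70.1406) + (45.0156) + (-19.4844) + (67.5156) + (86.1406) + (-6.3594) = 271.2344
Denominator Σ(y_t−ȳ)² = 563.8750
r_1 = 271.2344 / 563.8750 = 0.481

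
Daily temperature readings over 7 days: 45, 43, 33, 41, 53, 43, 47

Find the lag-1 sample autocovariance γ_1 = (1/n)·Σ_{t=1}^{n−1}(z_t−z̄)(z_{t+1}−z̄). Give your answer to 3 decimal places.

Mean z̄ = (45 + 43 + 33 + 41 + 53 + 43 + 47)/7 = 43.5714
Σ_{t=1}^{6}(z_t−z̄)(z_{t+1}−z̄) = 0.8163
γ_1 = 0.8163 / 7 = 0.117

0.117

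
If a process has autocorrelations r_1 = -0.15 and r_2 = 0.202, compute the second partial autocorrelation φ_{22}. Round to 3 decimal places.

φ_{22} = (r_2 − r_1²) / (1 − r_1²)
r_1² = (-0.15)² = 0.0225
Numerator = 0.202 − 0.0225 = 0.1795; denominator = 1 − 0.0225 = 0.9775
φ_{22} = 0.1795 / 0.9775 = 0.184

0.184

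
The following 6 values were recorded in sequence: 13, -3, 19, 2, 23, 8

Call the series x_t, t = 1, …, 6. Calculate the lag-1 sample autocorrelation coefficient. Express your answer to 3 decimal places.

Mean x̄ = (13 − 3 + 19 + 2 + 23 + 8)/6 = 10.3333
Deviations from mean: 2.6667, -13.3333, 8.6667, -8.3333, 12.6667, -2.3333
Σ(x_t−x̄)(x_{t+1}−x̄) = (-35.5556) + (-115.5556) + (-72.2222) + (-105.5556) + (-29.5556) = -358.4444
Denominator Σ(x_t−x̄)² = 495.3333
r_1 = -358.4444 / 495.3333 = -0.724

-0.724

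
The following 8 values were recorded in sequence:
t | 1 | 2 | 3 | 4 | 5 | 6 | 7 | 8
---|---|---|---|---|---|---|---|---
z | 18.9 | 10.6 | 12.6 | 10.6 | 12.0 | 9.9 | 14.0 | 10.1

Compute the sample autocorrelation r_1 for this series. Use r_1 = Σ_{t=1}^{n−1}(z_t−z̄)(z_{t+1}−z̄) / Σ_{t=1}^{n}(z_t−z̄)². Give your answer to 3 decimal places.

Mean z̄ = (18.9 + 10.6 + 12.6 + 10.6 + 12.0 + 9.9 + 14.0 + 10.1)/8 = 12.3375
Deviations from mean: 6.5625, -1.7375, 0.2625, -1.7375, -0.3375, -2.4375, 1.6625, -2.2375
Numerator Σ_{t=1}^{7}(z_t−z̄)(z_{t+1}−z̄) = -18.6777
Denominator Σ(z_t−z̄)² = 62.9988
r_1 = -18.6777 / 62.9988 = -0.296

-0.296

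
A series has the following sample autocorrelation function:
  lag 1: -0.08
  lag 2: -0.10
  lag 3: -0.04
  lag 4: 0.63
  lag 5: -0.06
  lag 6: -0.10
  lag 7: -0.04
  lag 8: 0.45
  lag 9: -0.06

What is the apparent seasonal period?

4

The largest autocorrelation is r_4 = 0.63, with a weaker echo at lag 8 (0.45); the remaining lags stay at or below -0.04.
The dominant spike at lag 4 indicates a seasonal period of 4.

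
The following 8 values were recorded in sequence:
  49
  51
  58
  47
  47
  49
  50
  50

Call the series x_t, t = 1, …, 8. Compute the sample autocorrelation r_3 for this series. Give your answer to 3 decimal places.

Mean x̄ = (49 + 51 + 58 + 47 + 47 + 49 + 50 + 50)/8 = 50.1250
Numerator Σ_{t=1}^{5}(x_t−x̄)(x_{t+3}−x̄) = -7.2969
Denominator Σ(x_t−x̄)² = 84.8750
r_3 = -7.2969 / 84.8750 = -0.086

-0.086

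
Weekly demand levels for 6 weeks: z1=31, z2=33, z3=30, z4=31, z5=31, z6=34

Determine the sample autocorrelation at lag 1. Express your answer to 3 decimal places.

-0.275

Mean z̄ = (31 + 33 + 30 + 31 + 31 + 34)/6 = 31.6667
Σ(z_t−z̄)(z_{t+1}−z̄) = (-0.8889) + (-2.2222) + (1.1111) + (0.4444) + (-1.5556) = -3.1111
Denominator Σ(z_t−z̄)² = 11.3333
r_1 = -3.1111 / 11.3333 = -0.275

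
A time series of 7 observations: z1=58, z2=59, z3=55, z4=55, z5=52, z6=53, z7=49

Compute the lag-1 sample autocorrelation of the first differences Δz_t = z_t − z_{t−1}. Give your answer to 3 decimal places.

-0.754

First differences Δz: 1, -4, 0, -3, 1, -4
Mean of differences = -1.5000
Numerator Σ(Δz_t−Δz̄)(Δz_{t+1}−Δz̄) = -22.2500
Denominator Σ(Δz_t−Δz̄)² = 29.5000
r_1(Δz) = -22.2500 / 29.5000 = -0.754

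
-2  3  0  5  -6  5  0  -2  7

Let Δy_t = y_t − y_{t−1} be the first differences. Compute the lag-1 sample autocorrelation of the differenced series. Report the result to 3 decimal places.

First differences Δy: 5, -3, 5, -11, 11, -5, -2, 9
Mean of differences = 1.1250
Numerator Σ(Δy_t−Δȳ)(Δy_{t+1}−Δȳ) = -264.6406
Denominator Σ(Δy_t−Δȳ)² = 400.8750
r_1(Δy) = -264.6406 / 400.8750 = -0.660

-0.660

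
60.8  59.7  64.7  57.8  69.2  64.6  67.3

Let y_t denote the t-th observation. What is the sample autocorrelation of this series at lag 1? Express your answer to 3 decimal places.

-0.224

Mean ȳ = (60.8 + 59.7 + 64.7 + 57.8 + 69.2 + 64.6 + 67.3)/7 = 63.4429
Σ(y_t−ȳ)(y_{t+1}−ȳ) = (9.8918) + (-4.7053) + (-7.0939) + (-32.4867) + (6.6618) + (4.4633) = -23.2690
Denominator Σ(y_t−ȳ)² = 103.7771
r_1 = -23.2690 / 103.7771 = -0.224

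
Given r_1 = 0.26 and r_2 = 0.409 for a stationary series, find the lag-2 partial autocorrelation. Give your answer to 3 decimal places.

φ_{22} = (r_2 − r_1²) / (1 − r_1²)
r_1² = (0.26)² = 0.0676
Numerator = 0.409 − 0.0676 = 0.3414; denominator = 1 − 0.0676 = 0.9324
φ_{22} = 0.3414 / 0.9324 = 0.366

0.366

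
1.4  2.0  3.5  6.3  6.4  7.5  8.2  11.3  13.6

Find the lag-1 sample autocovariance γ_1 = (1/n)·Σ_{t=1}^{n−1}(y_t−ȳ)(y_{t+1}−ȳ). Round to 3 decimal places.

Mean ȳ = (1.4 + 2.0 + 3.5 + 6.3 + 6.4 + 7.5 + 8.2 + 11.3 + 13.6)/9 = 6.6889
Σ_{t=1}^{8}(y_t−ȳ)(y_{t+1}−ȳ) = 80.9310
γ_1 = 80.9310 / 9 = 8.992

8.992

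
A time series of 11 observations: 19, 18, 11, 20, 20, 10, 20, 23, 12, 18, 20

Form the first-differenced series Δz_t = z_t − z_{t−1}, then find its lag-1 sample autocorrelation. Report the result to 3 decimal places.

-0.425

First differences Δz: -1, -7, 9, 0, -10, 10, 3, -11, 6, 2
Mean of differences = 0.1000
Numerator Σ(Δz_t−Δz̄)(Δz_{t+1}−Δz̄) = -213.0100
Denominator Σ(Δz_t−Δz̄)² = 500.9000
r_1(Δz) = -213.0100 / 500.9000 = -0.425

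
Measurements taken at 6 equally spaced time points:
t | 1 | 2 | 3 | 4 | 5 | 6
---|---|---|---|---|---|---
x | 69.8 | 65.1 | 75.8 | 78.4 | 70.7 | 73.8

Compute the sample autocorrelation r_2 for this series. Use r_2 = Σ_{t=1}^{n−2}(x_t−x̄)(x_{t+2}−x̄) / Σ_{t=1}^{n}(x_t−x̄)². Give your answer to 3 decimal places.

-0.434

Mean x̄ = (69.8 + 65.1 + 75.8 + 78.4 + 70.7 + 73.8)/6 = 72.2667
Deviations from mean: -2.4667, -7.1667, 3.5333, 6.1333, -1.5667, 1.5333
Σ(x_t−x̄)(x_{t+2}−x̄) = (-8.7156) + (-43.9556) + (-5.5356) + (9.4044) = -48.8022
Denominator Σ(x_t−x̄)² = 112.3533
r_2 = -48.8022 / 112.3533 = -0.434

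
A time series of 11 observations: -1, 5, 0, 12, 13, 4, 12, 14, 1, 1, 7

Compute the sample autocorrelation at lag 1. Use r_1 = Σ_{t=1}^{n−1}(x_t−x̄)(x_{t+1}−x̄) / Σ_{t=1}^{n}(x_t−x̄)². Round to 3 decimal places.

Mean x̄ = (-1 + 5 + 0 + 12 + 13 + 4 + 12 + 14 + 1 + 1 + 7)/11 = 6.1818
Numerator Σ_{t=1}^{10}(x_t−x̄)(x_{t+1}−x̄) = 19.5124
Denominator Σ(x_t−x̄)² = 325.6364
r_1 = 19.5124 / 325.6364 = 0.060

0.060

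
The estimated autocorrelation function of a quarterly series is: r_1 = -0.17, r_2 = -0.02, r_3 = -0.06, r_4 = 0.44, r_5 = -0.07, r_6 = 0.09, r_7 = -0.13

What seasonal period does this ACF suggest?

4

The largest autocorrelation is r_4 = 0.44; the remaining lags stay at or below 0.09.
The dominant spike at lag 4 indicates a seasonal period of 4.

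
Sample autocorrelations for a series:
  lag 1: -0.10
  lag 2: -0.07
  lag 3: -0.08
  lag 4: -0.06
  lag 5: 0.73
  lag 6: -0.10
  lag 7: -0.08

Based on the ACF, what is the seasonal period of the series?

5

The largest autocorrelation is r_5 = 0.73; the remaining lags stay at or below -0.06.
The dominant spike at lag 5 indicates a seasonal period of 5.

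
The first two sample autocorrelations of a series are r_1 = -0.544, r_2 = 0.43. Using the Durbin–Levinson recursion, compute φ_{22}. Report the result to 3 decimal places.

φ_{22} = (r_2 − r_1²) / (1 − r_1²)
r_1² = (-0.544)² = 0.295936
Numerator = 0.43 − 0.2959 = 0.1341; denominator = 1 − 0.2959 = 0.7041
φ_{22} = 0.1341 / 0.7041 = 0.190

0.190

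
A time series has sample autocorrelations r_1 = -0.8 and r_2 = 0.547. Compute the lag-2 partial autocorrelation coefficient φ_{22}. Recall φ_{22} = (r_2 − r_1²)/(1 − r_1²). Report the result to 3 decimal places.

φ_{22} = (r_2 − r_1²) / (1 − r_1²)
r_1² = (-0.8)² = 0.64
Numerator = 0.547 − 0.6400 = -0.0930; denominator = 1 − 0.6400 = 0.3600
φ_{22} = -0.0930 / 0.3600 = -0.258

-0.258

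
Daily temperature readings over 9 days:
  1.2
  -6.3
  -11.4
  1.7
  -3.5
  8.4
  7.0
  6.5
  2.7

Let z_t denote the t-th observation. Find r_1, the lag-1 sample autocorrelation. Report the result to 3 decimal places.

Mean z̄ = (1.2 − 6.3 − 11.4 + 1.7 − 3.5 + 8.4 + 7.0 + 6.5 + 2.7)/9 = 0.7000
Numerator Σ_{t=1}^{8}(z_t−z̄)(z_{t+1}−z̄) = 129.2100
Denominator Σ(z_t−z̄)² = 350.9200
r_1 = 129.2100 / 350.9200 = 0.368

0.368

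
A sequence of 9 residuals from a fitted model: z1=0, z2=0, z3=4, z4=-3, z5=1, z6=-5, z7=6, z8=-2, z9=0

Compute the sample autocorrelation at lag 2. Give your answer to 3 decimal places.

Mean z̄ = (0 + 0 + 4 − 3 + 1 − 5 + 6 − 2 + 0)/9 = 0.1111
Σ(z_t−z̄)(z_{t+2}−z̄) = (-0.4321) + (0.3457) + (3.4568) + (15.9012) + (5.2346) + (10.7901) + (-0.6543) = 34.6420
Denominator Σ(z_t−z̄)² = 90.8889
r_2 = 34.6420 / 90.8889 = 0.381

0.381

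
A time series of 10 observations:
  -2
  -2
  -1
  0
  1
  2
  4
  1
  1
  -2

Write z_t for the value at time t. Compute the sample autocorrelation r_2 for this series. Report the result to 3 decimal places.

0.211

Mean z̄ = (-2 − 2 − 1 + 0 + 1 + 2 + 4 + 1 + 1 − 2)/10 = 0.2000
Numerator Σ_{t=1}^{8}(z_t−z̄)(z_{t+2}−z̄) = 7.5200
Denominator Σ(z_t−z̄)² = 35.6000
r_2 = 7.5200 / 35.6000 = 0.211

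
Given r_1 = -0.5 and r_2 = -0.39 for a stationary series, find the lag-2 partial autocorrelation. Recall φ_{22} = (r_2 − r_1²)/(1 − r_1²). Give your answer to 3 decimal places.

φ_{22} = (r_2 − r_1²) / (1 − r_1²)
r_1² = (-0.5)² = 0.25
Numerator = -0.39 − 0.2500 = -0.6400; denominator = 1 − 0.2500 = 0.7500
φ_{22} = -0.6400 / 0.7500 = -0.853

-0.853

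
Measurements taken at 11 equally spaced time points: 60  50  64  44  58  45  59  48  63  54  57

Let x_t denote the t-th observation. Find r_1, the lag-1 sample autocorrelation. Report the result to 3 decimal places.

Mean x̄ = (60 + 50 + 64 + 44 + 58 + 45 + 59 + 48 + 63 + 54 + 57)/11 = 54.7273
Numerator Σ_{t=1}^{10}(x_t−x̄)(x_{t+1}−x̄) = -368.8017
Denominator Σ(x_t−x̄)² = 494.1818
r_1 = -368.8017 / 494.1818 = -0.746

-0.746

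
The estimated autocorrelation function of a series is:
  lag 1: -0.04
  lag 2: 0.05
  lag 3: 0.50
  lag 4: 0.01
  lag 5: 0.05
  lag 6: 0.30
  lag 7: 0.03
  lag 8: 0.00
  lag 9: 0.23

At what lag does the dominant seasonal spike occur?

The largest autocorrelation is r_3 = 0.50, with weaker echoes at lags 6 (0.30) and 9 (0.23); the remaining lags stay at or below 0.05.
The dominant spike at lag 3 indicates a seasonal period of 3.

3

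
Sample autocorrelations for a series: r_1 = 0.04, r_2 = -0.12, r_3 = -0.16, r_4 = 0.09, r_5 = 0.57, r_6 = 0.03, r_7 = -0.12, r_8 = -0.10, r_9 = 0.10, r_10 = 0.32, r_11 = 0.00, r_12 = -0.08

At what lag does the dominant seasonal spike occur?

The largest autocorrelation is r_5 = 0.57, with a weaker echo at lag 10 (0.32); the remaining lags stay at or below 0.10.
The dominant spike at lag 5 indicates a seasonal period of 5.

5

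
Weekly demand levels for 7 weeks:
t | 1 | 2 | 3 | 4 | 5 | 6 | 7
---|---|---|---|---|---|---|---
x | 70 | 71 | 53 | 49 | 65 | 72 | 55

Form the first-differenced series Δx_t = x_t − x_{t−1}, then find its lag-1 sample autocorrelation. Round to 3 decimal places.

First differences Δx: 1, -18, -4, 16, 7, -17
Mean of differences = -2.5000
Numerator Σ(Δx_t−Δx̄)(Δx_{t+1}−Δx̄) = -20.7500
Denominator Σ(Δx_t−Δx̄)² = 897.5000
r_1(Δx) = -20.7500 / 897.5000 = -0.023

-0.023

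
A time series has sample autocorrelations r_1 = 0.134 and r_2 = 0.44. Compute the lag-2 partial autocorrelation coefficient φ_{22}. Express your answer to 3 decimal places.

0.430

φ_{22} = (r_2 − r_1²) / (1 − r_1²)
r_1² = (0.134)² = 0.017956
Numerator = 0.44 − 0.0180 = 0.4220; denominator = 1 − 0.0180 = 0.9820
φ_{22} = 0.4220 / 0.9820 = 0.430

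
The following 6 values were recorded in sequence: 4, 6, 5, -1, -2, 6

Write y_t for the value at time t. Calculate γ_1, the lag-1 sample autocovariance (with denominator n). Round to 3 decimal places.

Mean ȳ = (4 + 6 + 5 − 1 − 2 + 6)/6 = 3.0000
Deviations: 1.0000, 3.0000, 2.0000, -4.0000, -5.0000, 3.0000
Σ_{t=1}^{5}(y_t−ȳ)(y_{t+1}−ȳ) = 6.0000
γ_1 = 6.0000 / 6 = 1.000

1.000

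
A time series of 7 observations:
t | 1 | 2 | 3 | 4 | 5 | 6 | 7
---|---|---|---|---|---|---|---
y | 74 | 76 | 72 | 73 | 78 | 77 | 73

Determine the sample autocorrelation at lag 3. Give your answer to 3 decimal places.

Mean ȳ = (74 + 76 + 72 + 73 + 78 + 77 + 73)/7 = 74.7143
Deviations from mean: -0.7143, 1.2857, -2.7143, -1.7143, 3.2857, 2.2857, -1.7143
Numerator Σ_{t=1}^{4}(y_t−ȳ)(y_{t+3}−ȳ) = 2.1837
Denominator Σ(y_t−ȳ)² = 31.4286
r_3 = 2.1837 / 31.4286 = 0.069

0.069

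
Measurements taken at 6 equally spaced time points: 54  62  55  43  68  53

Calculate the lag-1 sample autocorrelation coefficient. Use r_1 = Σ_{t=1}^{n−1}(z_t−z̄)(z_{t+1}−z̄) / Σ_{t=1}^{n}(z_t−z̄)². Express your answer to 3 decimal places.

-0.541

Mean z̄ = (54 + 62 + 55 + 43 + 68 + 53)/6 = 55.8333
Σ(z_t−z̄)(z_{t+1}−z̄) = (-11.3056) + (-5.1389) + (10.6944) + (-156.1389) + (-34.4722) = -196.3611
Denominator Σ(z_t−z̄)² = 362.8333
r_1 = -196.3611 / 362.8333 = -0.541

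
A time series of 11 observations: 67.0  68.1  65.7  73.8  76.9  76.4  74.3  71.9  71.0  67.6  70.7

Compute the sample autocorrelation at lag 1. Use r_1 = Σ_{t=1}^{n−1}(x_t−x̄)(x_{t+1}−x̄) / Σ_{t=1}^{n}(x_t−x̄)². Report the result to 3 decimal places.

Mean x̄ = (67.0 + 68.1 + 65.7 + 73.8 + 76.9 + 76.4 + 74.3 + 71.9 + 71.0 + 67.6 + 70.7)/11 = 71.2182
Numerator Σ_{t=1}^{10}(x_t−x̄)(x_{t+1}−x̄) = 80.8106
Denominator Σ(x_t−x̄)² = 147.1364
r_1 = 80.8106 / 147.1364 = 0.549

0.549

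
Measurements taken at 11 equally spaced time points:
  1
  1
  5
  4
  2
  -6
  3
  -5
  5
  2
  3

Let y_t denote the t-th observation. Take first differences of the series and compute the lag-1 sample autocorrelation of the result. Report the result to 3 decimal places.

First differences Δy: 0, 4, -1, -2, -8, 9, -8, 10, -3, 1
Mean of differences = 0.2000
Numerator Σ(Δy_t−Δȳ)(Δy_{t+1}−Δȳ) = -243.2400
Denominator Σ(Δy_t−Δȳ)² = 339.6000
r_1(Δy) = -243.2400 / 339.6000 = -0.716

-0.716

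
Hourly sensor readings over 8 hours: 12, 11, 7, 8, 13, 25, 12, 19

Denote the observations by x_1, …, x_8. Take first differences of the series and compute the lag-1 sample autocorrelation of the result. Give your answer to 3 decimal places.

First differences Δx: -1, -4, 1, 5, 12, -13, 7
Mean of differences = 1.0000
Numerator Σ(Δx_t−Δx̄)(Δx_{t+1}−Δx̄) = -184.0000
Denominator Σ(Δx_t−Δx̄)² = 398.0000
r_1(Δx) = -184.0000 / 398.0000 = -0.462

-0.462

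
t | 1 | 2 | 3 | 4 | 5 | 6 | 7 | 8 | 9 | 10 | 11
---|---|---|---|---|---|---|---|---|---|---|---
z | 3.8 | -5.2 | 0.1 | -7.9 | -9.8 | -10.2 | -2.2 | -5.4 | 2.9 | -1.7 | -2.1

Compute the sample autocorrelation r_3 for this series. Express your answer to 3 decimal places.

Mean z̄ = (3.8 − 5.2 + 0.1 − 7.9 − 9.8 − 10.2 − 2.2 − 5.4 + 2.9 − 1.7 − 2.1)/11 = -3.4273
Numerator Σ_{t=1}^{8}(z_t−z̄)(z_{t+3}−z̄) = -81.1868
Denominator Σ(z_t−z̄)² = 224.4818
r_3 = -81.1868 / 224.4818 = -0.362

-0.362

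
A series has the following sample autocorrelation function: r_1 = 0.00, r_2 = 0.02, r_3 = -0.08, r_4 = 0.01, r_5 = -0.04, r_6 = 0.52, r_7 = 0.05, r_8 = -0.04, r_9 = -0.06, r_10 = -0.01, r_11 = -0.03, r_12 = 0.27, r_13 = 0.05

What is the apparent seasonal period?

The largest autocorrelation is r_6 = 0.52, with a weaker echo at lag 12 (0.27); the remaining lags stay at or below 0.05.
The dominant spike at lag 6 indicates a seasonal period of 6.

6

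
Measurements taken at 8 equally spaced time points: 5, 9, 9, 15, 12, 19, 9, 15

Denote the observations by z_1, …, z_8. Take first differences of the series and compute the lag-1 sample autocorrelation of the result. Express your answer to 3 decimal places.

First differences Δz: 4, 0, 6, -3, 7, -10, 6
Mean of differences = 1.4286
Numerator Σ(Δz_t−Δz̄)(Δz_{t+1}−Δz̄) = -171.0408
Denominator Σ(Δz_t−Δz̄)² = 231.7143
r_1(Δz) = -171.0408 / 231.7143 = -0.738

-0.738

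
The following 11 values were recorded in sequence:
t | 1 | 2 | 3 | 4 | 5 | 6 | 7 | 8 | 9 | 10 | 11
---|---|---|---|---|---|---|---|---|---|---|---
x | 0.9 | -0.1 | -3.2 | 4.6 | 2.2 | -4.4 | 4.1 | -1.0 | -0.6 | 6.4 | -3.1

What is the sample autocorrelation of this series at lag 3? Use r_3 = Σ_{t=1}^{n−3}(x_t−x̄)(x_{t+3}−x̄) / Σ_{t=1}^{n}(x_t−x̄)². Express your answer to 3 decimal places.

0.515

Mean x̄ = (0.9 − 0.1 − 3.2 + 4.6 + 2.2 − 4.4 + 4.1 − 1.0 − 0.6 + 6.4 − 3.1)/11 = 0.5273
Numerator Σ_{t=1}^{8}(x_t−x̄)(x_{t+3}−x̄) = 62.9060
Denominator Σ(x_t−x̄)² = 122.1018
r_3 = 62.9060 / 122.1018 = 0.515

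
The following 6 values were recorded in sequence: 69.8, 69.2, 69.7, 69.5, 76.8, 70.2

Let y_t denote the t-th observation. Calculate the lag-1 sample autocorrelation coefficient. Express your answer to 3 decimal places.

Mean ȳ = (69.8 + 69.2 + 69.7 + 69.5 + 76.8 + 70.2)/6 = 70.8667
Σ(y_t−ȳ)(y_{t+1}−ȳ) = (1.7778) + (1.9444) + (1.5944) + (-8.1089) + (-3.9556) = -6.7478
Denominator Σ(y_t−ȳ)² = 42.7933
r_1 = -6.7478 / 42.7933 = -0.158

-0.158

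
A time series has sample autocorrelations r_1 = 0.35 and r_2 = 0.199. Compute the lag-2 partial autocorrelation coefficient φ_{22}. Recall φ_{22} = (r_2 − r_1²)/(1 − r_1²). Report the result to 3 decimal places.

φ_{22} = (r_2 − r_1²) / (1 − r_1²)
r_1² = (0.35)² = 0.1225
Numerator = 0.199 − 0.1225 = 0.0765; denominator = 1 − 0.1225 = 0.8775
φ_{22} = 0.0765 / 0.8775 = 0.087

0.087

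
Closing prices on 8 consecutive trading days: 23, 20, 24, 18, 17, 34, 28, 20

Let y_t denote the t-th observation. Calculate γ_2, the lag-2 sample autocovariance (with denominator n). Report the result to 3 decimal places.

-13.625

Mean ȳ = (23 + 20 + 24 + 18 + 17 + 34 + 28 + 20)/8 = 23.0000
Deviations: 0.0000, -3.0000, 1.0000, -5.0000, -6.0000, 11.0000, 5.0000, -3.0000
Σ_{t=1}^{6}(y_t−ȳ)(y_{t+2}−ȳ) = -109.0000
γ_2 = -109.0000 / 8 = -13.625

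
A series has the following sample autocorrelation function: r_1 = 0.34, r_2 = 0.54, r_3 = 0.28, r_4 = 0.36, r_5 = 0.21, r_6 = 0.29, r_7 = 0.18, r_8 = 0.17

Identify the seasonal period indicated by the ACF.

2

The largest autocorrelation is r_2 = 0.54, with a weaker echo at lag 4 (0.36); the remaining lags stay at or below 0.34.
The dominant spike at lag 2 indicates a seasonal period of 2.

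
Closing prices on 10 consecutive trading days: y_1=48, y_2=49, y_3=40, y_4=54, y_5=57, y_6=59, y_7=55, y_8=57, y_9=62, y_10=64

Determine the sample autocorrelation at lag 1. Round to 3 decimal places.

Mean ȳ = (48 + 49 + 40 + 54 + 57 + 59 + 55 + 57 + 62 + 64)/10 = 54.5000
Numerator Σ_{t=1}^{9}(y_t−ȳ)(y_{t+1}−ȳ) = 226.2500
Denominator Σ(y_t−ȳ)² = 462.5000
r_1 = 226.2500 / 462.5000 = 0.489

0.489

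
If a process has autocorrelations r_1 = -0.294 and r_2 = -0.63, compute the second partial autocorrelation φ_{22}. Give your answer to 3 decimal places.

-0.784

φ_{22} = (r_2 − r_1²) / (1 − r_1²)
r_1² = (-0.294)² = 0.086436
Numerator = -0.63 − 0.0864 = -0.7164; denominator = 1 − 0.0864 = 0.9136
φ_{22} = -0.7164 / 0.9136 = -0.784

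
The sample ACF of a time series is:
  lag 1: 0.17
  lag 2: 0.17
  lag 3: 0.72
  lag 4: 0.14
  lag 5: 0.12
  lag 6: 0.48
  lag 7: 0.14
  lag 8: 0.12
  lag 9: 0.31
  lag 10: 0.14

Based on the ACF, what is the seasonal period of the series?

The largest autocorrelation is r_3 = 0.72, with weaker echoes at lags 6 (0.48) and 9 (0.31); the remaining lags stay at or below 0.17.
The dominant spike at lag 3 indicates a seasonal period of 3.

3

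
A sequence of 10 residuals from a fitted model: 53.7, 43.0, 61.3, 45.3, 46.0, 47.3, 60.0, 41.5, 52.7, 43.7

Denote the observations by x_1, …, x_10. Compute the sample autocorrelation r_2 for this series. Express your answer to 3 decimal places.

Mean x̄ = (53.7 + 43.0 + 61.3 + 45.3 + 46.0 + 47.3 + 60.0 + 41.5 + 52.7 + 43.7)/10 = 49.4500
Numerator Σ_{t=1}^{8}(x_t−x̄)(x_{t+2}−x̄) = 105.8650
Denominator Σ(x_t−x̄)² = 451.9650
r_2 = 105.8650 / 451.9650 = 0.234

0.234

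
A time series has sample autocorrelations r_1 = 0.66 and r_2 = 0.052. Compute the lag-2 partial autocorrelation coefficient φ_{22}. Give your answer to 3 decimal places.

-0.680

φ_{22} = (r_2 − r_1²) / (1 − r_1²)
r_1² = (0.66)² = 0.4356
Numerator = 0.052 − 0.4356 = -0.3836; denominator = 1 − 0.4356 = 0.5644
φ_{22} = -0.3836 / 0.5644 = -0.680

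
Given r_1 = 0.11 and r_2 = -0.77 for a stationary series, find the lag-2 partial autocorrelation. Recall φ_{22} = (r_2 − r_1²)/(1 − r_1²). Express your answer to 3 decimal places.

-0.792

φ_{22} = (r_2 − r_1²) / (1 − r_1²)
r_1² = (0.11)² = 0.0121
Numerator = -0.77 − 0.0121 = -0.7821; denominator = 1 − 0.0121 = 0.9879
φ_{22} = -0.7821 / 0.9879 = -0.792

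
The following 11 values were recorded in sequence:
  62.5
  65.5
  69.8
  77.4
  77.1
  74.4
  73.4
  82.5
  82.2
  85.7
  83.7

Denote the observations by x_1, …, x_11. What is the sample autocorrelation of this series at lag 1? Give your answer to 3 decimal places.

0.625

Mean x̄ = (62.5 + 65.5 + 69.8 + 77.4 + 77.1 + 74.4 + 73.4 + 82.5 + 82.2 + 85.7 + 83.7)/11 = 75.8364
Numerator Σ_{t=1}^{10}(x_t−x̄)(x_{t+1}−x̄) = 360.9678
Denominator Σ(x_t−x̄)² = 577.2055
r_1 = 360.9678 / 577.2055 = 0.625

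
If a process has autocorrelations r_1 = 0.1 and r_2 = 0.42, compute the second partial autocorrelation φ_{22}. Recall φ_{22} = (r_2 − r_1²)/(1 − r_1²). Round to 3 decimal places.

φ_{22} = (r_2 − r_1²) / (1 − r_1²)
r_1² = (0.1)² = 0.01
Numerator = 0.42 − 0.0100 = 0.4100; denominator = 1 − 0.0100 = 0.9900
φ_{22} = 0.4100 / 0.9900 = 0.414

0.414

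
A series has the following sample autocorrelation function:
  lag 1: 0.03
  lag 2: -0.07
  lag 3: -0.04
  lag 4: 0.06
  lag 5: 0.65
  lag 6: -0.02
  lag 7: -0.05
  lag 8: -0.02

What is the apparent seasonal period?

The largest autocorrelation is r_5 = 0.65; the remaining lags stay at or below 0.06.
The dominant spike at lag 5 indicates a seasonal period of 5.

5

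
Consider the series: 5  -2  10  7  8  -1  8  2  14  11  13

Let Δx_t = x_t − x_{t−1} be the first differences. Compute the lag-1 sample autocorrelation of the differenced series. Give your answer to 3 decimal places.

-0.711

First differences Δx: -7, 12, -3, 1, -9, 9, -6, 12, -3, 2
Mean of differences = 0.8000
Numerator Σ(Δx_t−Δx̄)(Δx_{t+1}−Δx̄) = -392.0400
Denominator Σ(Δx_t−Δx̄)² = 551.6000
r_1(Δx) = -392.0400 / 551.6000 = -0.711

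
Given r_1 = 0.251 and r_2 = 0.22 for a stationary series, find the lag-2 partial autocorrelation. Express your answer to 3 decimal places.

0.168

φ_{22} = (r_2 − r_1²) / (1 − r_1²)
r_1² = (0.251)² = 0.063001
Numerator = 0.22 − 0.0630 = 0.1570; denominator = 1 − 0.0630 = 0.9370
φ_{22} = 0.1570 / 0.9370 = 0.168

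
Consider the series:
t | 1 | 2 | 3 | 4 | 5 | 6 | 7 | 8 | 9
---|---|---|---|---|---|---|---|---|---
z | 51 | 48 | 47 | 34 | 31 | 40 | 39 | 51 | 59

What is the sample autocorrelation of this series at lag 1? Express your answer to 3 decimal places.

Mean z̄ = (51 + 48 + 47 + 34 + 31 + 40 + 39 + 51 + 59)/9 = 44.4444
Numerator Σ_{t=1}^{8}(z_t−z̄)(z_{t+1}−z̄) = 289.8025
Denominator Σ(z_t−z̄)² = 656.2222
r_1 = 289.8025 / 656.2222 = 0.442

0.442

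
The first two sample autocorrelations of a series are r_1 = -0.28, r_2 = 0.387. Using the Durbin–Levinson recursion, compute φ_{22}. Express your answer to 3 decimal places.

φ_{22} = (r_2 − r_1²) / (1 − r_1²)
r_1² = (-0.28)² = 0.0784
Numerator = 0.387 − 0.0784 = 0.3086; denominator = 1 − 0.0784 = 0.9216
φ_{22} = 0.3086 / 0.9216 = 0.335

0.335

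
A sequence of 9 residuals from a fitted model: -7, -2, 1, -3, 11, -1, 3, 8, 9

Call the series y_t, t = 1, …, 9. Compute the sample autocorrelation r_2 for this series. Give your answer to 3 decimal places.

Mean ȳ = (-7 − 2 + 1 − 3 + 11 − 1 + 3 + 8 + 9)/9 = 2.1111
Numerator Σ_{t=1}^{7}(y_t−ȳ)(y_{t+2}−ȳ) = 32.8642
Denominator Σ(y_t−ȳ)² = 298.8889
r_2 = 32.8642 / 298.8889 = 0.110

0.110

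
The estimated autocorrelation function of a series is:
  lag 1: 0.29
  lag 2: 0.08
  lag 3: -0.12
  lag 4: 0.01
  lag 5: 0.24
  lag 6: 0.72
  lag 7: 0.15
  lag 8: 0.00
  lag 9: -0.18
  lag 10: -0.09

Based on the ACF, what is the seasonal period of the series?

6

The largest autocorrelation is r_6 = 0.72; the remaining lags stay at or below 0.29. The elevated value at lag 1 (0.29), dropping to 0.08 at lag 2, reflects decaying short-term dependence rather than seasonality.
The dominant spike at lag 6 indicates a seasonal period of 6.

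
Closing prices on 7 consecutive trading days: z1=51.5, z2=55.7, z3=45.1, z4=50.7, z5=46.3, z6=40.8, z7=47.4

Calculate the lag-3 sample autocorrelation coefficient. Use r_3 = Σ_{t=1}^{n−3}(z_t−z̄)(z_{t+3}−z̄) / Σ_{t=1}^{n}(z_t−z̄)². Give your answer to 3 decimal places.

0.105

Mean z̄ = (51.5 + 55.7 + 45.1 + 50.7 + 46.3 + 40.8 + 47.4)/7 = 48.2143
Σ(z_t−z̄)(z_{t+3}−z̄) = (8.1673) + (-14.3298) + (23.0902) + (-2.0241) = 14.9037
Denominator Σ(z_t−z̄)² = 142.0086
r_3 = 14.9037 / 142.0086 = 0.105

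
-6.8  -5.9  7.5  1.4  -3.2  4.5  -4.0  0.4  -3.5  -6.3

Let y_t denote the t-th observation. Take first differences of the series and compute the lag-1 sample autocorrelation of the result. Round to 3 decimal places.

-0.451

First differences Δy: 0.9, 13.4, -6.1, -4.6, 7.7, -8.5, 4.4, -3.9, -2.8
Mean of differences = 0.0556
Numerator Σ(Δy_t−Δȳ)(Δy_{t+1}−Δȳ) = -186.2664
Denominator Σ(Δy_t−Δȳ)² = 412.6622
r_1(Δy) = -186.2664 / 412.6622 = -0.451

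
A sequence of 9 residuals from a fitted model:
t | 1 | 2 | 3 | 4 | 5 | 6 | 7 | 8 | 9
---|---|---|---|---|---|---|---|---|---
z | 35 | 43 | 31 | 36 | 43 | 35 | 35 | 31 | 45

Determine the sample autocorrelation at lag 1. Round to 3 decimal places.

Mean z̄ = (35 + 43 + 31 + 36 + 43 + 35 + 35 + 31 + 45)/9 = 37.1111
Numerator Σ_{t=1}^{8}(z_t−z̄)(z_{t+1}−z̄) = -91.4568
Denominator Σ(z_t−z̄)² = 220.8889
r_1 = -91.4568 / 220.8889 = -0.414

-0.414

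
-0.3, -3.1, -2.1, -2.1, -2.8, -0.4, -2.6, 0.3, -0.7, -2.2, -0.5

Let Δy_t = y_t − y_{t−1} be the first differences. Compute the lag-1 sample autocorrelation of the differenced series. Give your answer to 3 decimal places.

-0.582

First differences Δy: -2.8, 1.0, 0.0, -0.7, 2.4, -2.2, 2.9, -1.0, -1.5, 1.7
Mean of differences = -0.0200
Numerator Σ(Δy_t−Δȳ)(Δy_{t+1}−Δȳ) = -20.0724
Denominator Σ(Δy_t−Δȳ)² = 34.4760
r_1(Δy) = -20.0724 / 34.4760 = -0.582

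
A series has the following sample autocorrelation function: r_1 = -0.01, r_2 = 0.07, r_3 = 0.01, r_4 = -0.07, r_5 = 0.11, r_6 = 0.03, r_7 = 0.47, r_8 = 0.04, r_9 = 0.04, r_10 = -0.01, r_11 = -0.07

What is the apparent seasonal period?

The largest autocorrelation is r_7 = 0.47; the remaining lags stay at or below 0.11.
The dominant spike at lag 7 indicates a seasonal period of 7.

7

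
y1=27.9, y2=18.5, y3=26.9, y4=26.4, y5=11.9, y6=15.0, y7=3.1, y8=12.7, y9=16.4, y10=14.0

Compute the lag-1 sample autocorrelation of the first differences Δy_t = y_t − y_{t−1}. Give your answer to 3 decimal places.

First differences Δy: -9.4, 8.4, -0.5, -14.5, 3.1, -11.9, 9.6, 3.7, -2.4
Mean of differences = -1.5444
Numerator Σ(Δy_t−Δȳ)(Δy_{t+1}−Δȳ) = -250.9786
Denominator Σ(Δy_t−Δȳ)² = 610.7822
r_1(Δy) = -250.9786 / 610.7822 = -0.411

-0.411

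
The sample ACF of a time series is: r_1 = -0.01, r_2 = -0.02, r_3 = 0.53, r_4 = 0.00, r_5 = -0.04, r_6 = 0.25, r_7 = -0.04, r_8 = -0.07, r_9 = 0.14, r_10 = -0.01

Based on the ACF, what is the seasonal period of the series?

The largest autocorrelation is r_3 = 0.53, with a weaker echo at lag 6 (0.25); the remaining lags stay at or below 0.14.
The dominant spike at lag 3 indicates a seasonal period of 3.

3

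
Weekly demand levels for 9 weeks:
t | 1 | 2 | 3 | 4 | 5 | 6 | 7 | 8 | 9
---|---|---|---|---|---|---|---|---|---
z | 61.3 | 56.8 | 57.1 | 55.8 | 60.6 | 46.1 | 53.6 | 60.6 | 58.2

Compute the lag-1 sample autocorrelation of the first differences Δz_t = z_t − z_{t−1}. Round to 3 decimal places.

-0.409

First differences Δz: -4.5, 0.3, -1.3, 4.8, -14.5, 7.5, 7.0, -2.4
Mean of differences = -0.3875
Numerator Σ(Δz_t−Δz̄)(Δz_{t+1}−Δz̄) = -149.3077
Denominator Σ(Δz_t−Δz̄)² = 365.1288
r_1(Δz) = -149.3077 / 365.1288 = -0.409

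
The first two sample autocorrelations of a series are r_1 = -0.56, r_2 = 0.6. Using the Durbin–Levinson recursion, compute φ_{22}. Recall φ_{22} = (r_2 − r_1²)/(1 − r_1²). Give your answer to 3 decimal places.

0.417

φ_{22} = (r_2 − r_1²) / (1 − r_1²)
r_1² = (-0.56)² = 0.3136
Numerator = 0.6 − 0.3136 = 0.2864; denominator = 1 − 0.3136 = 0.6864
φ_{22} = 0.2864 / 0.6864 = 0.417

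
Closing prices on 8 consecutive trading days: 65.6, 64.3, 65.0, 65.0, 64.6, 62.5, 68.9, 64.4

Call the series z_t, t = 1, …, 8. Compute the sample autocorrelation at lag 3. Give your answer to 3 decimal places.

Mean z̄ = (65.6 + 64.3 + 65.0 + 65.0 + 64.6 + 62.5 + 68.9 + 64.4)/8 = 65.0375
Deviations from mean: 0.5625, -0.7375, -0.0375, -0.0375, -0.4375, -2.5375, 3.8625, -0.6375
Σ(z_t−z̄)(z_{t+3}−z̄) = (-0.0211) + (0.3227) + (0.0952) + (-0.1448) + (0.2789) = 0.5308
Denominator Σ(z_t−z̄)² = 22.8188
r_3 = 0.5308 / 22.8188 = 0.023

0.023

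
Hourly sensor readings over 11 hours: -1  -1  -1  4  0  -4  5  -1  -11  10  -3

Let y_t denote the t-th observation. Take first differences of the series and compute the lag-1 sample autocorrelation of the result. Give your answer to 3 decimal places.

-0.583

First differences Δy: 0, 0, 5, -4, -4, 9, -6, -10, 21, -13
Mean of differences = -0.2000
Numerator Σ(Δy_t−Δȳ)(Δy_{t+1}−Δȳ) = -514.8400
Denominator Σ(Δy_t−Δȳ)² = 883.6000
r_1(Δy) = -514.8400 / 883.6000 = -0.583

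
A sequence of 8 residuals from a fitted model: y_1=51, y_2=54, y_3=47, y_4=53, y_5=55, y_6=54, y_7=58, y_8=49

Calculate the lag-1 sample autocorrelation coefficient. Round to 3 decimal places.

-0.233

Mean ȳ = (51 + 54 + 47 + 53 + 55 + 54 + 58 + 49)/8 = 52.6250
Deviations from mean: -1.6250, 1.3750, -5.6250, 0.3750, 2.3750, 1.3750, 5.3750, -3.6250
Σ(y_t−ȳ)(y_{t+1}−ȳ) = (-2.2344) + (-7.7344) + (-2.1094) + (0.8906) + (3.2656) + (7.3906) + (-19.4844) = -20.0156
Denominator Σ(y_t−ȳ)² = 85.8750
r_1 = -20.0156 / 85.8750 = -0.233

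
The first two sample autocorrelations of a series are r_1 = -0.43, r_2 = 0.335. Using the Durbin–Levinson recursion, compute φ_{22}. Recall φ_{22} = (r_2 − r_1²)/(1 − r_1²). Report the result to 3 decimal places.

0.184

φ_{22} = (r_2 − r_1²) / (1 − r_1²)
r_1² = (-0.43)² = 0.1849
Numerator = 0.335 − 0.1849 = 0.1501; denominator = 1 − 0.1849 = 0.8151
φ_{22} = 0.1501 / 0.8151 = 0.184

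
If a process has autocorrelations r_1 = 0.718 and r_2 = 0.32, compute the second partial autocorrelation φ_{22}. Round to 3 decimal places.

-0.404

φ_{22} = (r_2 − r_1²) / (1 − r_1²)
r_1² = (0.718)² = 0.515524
Numerator = 0.32 − 0.5155 = -0.1955; denominator = 1 − 0.5155 = 0.4845
φ_{22} = -0.1955 / 0.4845 = -0.404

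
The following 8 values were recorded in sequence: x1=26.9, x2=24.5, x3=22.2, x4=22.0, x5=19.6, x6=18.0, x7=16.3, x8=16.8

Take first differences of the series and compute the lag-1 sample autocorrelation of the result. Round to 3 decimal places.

-0.219

First differences Δx: -2.4, -2.3, -0.2, -2.4, -1.6, -1.7, 0.5
Mean of differences = -1.4429
Numerator Σ(Δx_t−Δx̄)(Δx_{t+1}−Δx̄) = -1.7433
Denominator Σ(Δx_t−Δx̄)² = 7.9771
r_1(Δx) = -1.7433 / 7.9771 = -0.219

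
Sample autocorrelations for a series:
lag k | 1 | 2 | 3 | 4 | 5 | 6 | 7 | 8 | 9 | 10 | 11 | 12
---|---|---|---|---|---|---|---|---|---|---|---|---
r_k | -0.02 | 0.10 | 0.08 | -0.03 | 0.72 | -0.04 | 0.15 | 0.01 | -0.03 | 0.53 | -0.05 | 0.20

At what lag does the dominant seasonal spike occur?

The largest autocorrelation is r_5 = 0.72, with a weaker echo at lag 10 (0.53); the remaining lags stay at or below 0.20.
The dominant spike at lag 5 indicates a seasonal period of 5.

5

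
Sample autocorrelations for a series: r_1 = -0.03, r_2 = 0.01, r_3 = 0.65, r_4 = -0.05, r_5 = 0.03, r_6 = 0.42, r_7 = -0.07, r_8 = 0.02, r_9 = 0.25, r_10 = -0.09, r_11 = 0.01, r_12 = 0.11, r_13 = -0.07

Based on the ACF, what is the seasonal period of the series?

3

The largest autocorrelation is r_3 = 0.65, with weaker echoes at lags 6 (0.42) and 9 (0.25); the remaining lags stay at or below 0.11.
The dominant spike at lag 3 indicates a seasonal period of 3.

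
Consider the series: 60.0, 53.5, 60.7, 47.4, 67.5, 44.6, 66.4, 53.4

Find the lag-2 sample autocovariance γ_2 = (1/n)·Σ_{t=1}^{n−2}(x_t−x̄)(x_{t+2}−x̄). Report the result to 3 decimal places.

42.912

Mean x̄ = (60.0 + 53.5 + 60.7 + 47.4 + 67.5 + 44.6 + 66.4 + 53.4)/8 = 56.6875
Σ_{t=1}^{6}(x_t−x̄)(x_{t+2}−x̄) = 343.2972
γ_2 = 343.2972 / 8 = 42.912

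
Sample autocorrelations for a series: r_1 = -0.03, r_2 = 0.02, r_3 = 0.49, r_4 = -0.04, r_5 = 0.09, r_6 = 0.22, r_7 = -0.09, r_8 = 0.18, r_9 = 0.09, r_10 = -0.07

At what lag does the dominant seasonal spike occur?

3

The largest autocorrelation is r_3 = 0.49, with a weaker echo at lag 6 (0.22); the remaining lags stay at or below 0.18.
The dominant spike at lag 3 indicates a seasonal period of 3.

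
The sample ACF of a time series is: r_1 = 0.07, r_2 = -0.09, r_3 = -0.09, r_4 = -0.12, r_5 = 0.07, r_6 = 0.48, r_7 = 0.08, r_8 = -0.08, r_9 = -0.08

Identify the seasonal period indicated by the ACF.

6

The largest autocorrelation is r_6 = 0.48; the remaining lags stay at or below 0.08.
The dominant spike at lag 6 indicates a seasonal period of 6.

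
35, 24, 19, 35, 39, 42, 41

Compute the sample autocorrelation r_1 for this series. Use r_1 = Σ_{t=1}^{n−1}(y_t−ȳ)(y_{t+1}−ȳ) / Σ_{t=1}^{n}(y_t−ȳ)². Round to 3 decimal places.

0.477

Mean ȳ = (35 + 24 + 19 + 35 + 39 + 42 + 41)/7 = 33.5714
Deviations from mean: 1.4286, -9.5714, -14.5714, 1.4286, 5.4286, 8.4286, 7.4286
Σ(y_t−ȳ)(y_{t+1}−ȳ) = (-13.6735) + (139.4694) + (-20.8163) + (7.7551) + (45.7551) + (62.6122) = 221.1020
Denominator Σ(y_t−ȳ)² = 463.7143
r_1 = 221.1020 / 463.7143 = 0.477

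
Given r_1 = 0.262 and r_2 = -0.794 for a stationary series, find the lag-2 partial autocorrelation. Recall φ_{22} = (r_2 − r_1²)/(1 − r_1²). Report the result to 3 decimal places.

φ_{22} = (r_2 − r_1²) / (1 − r_1²)
r_1² = (0.262)² = 0.068644
Numerator = -0.794 − 0.0686 = -0.8626; denominator = 1 − 0.0686 = 0.9314
φ_{22} = -0.8626 / 0.9314 = -0.926

-0.926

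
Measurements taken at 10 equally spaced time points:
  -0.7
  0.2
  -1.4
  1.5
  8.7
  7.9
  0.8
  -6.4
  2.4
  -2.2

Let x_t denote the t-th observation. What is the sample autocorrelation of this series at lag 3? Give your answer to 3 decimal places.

-0.390

Mean x̄ = (-0.7 + 0.2 − 1.4 + 1.5 + 8.7 + 7.9 + 0.8 − 6.4 + 2.4 − 2.2)/10 = 1.0800
Σ(x_t−x̄)(x_{t+3}−x̄) = (-0.7476) + (-6.7056) + (-16.9136) + (-0.1176) + (-56.9976) + (9.0024) + (0.9184) = -71.5612
Denominator Σ(x_t−x̄)² = 183.3760
r_3 = -71.5612 / 183.3760 = -0.390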